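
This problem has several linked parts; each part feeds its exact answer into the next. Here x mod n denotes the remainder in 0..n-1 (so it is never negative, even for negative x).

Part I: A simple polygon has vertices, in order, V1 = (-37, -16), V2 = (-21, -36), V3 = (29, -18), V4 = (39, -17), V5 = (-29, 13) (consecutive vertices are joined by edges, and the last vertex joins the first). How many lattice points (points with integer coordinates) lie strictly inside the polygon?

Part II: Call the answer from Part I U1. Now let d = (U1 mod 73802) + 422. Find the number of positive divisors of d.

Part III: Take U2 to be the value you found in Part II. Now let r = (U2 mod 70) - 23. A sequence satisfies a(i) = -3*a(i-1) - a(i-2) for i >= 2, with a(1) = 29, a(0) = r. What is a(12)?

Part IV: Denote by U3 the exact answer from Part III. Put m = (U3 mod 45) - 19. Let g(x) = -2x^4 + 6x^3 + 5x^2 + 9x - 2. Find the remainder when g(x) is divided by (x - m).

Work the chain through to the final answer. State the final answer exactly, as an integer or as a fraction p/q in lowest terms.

Part I: cross terms: (-37*-36 - -21*-16)=996, (-21*-18 - 29*-36)=1422, (29*-17 - 39*-18)=209, (39*13 - -29*-17)=14, (-29*-16 - -37*13)=945; twice the area = |3586| = 3586; area = 1793; boundary points = 4 + 2 + 1 + 2 + 1 = 10; strictly interior points = area - boundary/2 + 1 = 1789; answer 1789
Part II: U1 = 1789; d = 2211; 2211 = 3 * 11 * 67; number of divisors = (1+1) * (1+1) * (1+1) = 8; answer 8
Part III: U2 = 8; r = -15; a(2) = -3*(29) - 1*(-15) = -72; iterating: a(2)=-72, a(3)=187, a(4)=-489, a(5)=1280, a(6)=-3351, a(7)=8773, a(8)=-22968, a(9)=60131, a(10)=-157425, a(11)=412144, a(12)=-1079007; answer -1079007
Part IV: U3 = -1079007; m = -16; remainder = value at the root: -2*(-16)^4 + 6*(-16)^3 + 5*(-16)^2 + 9*(-16)^1 - 2 = (-131072) + (-24576) + (1280) + (-144) + (-2) = -154514; answer -154514

-154514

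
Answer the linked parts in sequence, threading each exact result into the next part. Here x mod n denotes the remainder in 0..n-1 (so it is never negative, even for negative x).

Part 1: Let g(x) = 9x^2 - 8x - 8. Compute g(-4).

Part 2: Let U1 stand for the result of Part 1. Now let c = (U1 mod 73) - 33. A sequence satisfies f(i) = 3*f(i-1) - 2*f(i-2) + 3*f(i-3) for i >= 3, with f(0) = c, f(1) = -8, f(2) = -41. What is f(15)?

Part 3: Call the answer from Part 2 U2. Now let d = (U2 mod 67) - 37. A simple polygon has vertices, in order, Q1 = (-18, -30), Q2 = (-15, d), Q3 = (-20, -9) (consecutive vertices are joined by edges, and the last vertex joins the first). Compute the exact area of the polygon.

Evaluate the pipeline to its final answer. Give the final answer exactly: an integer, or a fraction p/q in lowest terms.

Part 1: 9*(-4)^2 - 8*(-4)^1 - 8 = (144) + (32) + (-8) = 168; answer 168
Part 2: U1 = 168; c = -11; f(3) = 3*(-41) - 2*(-8) + 3*(-11) = -140; iterating: f(3)=-140, f(4)=-362, f(5)=-929, f(6)=-2483, f(7)=-6677, f(8)=-17852, f(9)=-47651, f(10)=-127280, f(11)=-340094, f(12)=-908675, f(13)=-2427677, f(14)=-6485963, f(15)=-17328560; answer -17328560
Part 3: U2 = -17328560; d = 15; cross terms: (-18*15 - -15*-30)=-720, (-15*-9 - -20*15)=435, (-20*-30 - -18*-9)=438; twice the area = |153| = 153; area = 153/2; answer 153/2

153/2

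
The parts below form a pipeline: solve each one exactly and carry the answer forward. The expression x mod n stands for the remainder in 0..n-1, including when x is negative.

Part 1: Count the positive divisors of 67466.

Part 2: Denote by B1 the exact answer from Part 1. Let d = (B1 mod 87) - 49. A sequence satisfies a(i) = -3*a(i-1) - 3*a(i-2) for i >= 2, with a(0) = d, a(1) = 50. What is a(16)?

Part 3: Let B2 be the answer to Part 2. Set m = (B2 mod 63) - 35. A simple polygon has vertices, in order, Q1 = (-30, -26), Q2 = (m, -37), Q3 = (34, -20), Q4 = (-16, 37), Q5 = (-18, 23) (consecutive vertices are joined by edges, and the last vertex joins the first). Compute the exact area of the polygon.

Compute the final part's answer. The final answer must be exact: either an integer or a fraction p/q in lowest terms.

Part 1: 67466 = 2 * 7 * 61 * 79; number of divisors = (1+1) * (1+1) * (1+1) * (1+1) = 16; answer 16
Part 2: B1 = 16; d = -33; a(2) = -3*(50) - 3*(-33) = -51; iterating: a(2)=-51, a(3)=3, a(4)=144, a(5)=-441, a(6)=891, a(7)=-1350, a(8)=1377, a(9)=-81, a(10)=-3888, a(11)=11907, a(12)=-24057, a(13)=36450, a(14)=-37179, a(15)=2187, a(16)=104976; answer 104976
Part 3: B2 = 104976; m = -17; cross terms: (-30*-37 - -17*-26)=668, (-17*-20 - 34*-37)=1598, (34*37 - -16*-20)=938, (-16*23 - -18*37)=298, (-18*-26 - -30*23)=1158; twice the area = |4660| = 4660; area = 2330; answer 2330

2330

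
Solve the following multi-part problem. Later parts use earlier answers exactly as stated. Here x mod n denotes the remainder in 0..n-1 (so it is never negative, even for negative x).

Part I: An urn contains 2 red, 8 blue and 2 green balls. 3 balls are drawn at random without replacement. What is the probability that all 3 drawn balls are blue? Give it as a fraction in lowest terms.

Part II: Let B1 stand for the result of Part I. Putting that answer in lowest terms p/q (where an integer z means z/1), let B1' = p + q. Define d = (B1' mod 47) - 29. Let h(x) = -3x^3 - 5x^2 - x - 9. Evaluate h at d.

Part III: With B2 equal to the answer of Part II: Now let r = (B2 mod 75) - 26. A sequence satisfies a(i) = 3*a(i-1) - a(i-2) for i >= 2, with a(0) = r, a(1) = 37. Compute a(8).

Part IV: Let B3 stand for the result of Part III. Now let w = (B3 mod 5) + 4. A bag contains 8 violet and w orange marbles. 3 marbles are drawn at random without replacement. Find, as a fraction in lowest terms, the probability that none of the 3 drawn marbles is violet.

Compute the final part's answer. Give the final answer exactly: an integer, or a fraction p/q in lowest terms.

5/91

Part I: total draws C(12,3) = 220; favorable C(8,3) = 56; P = 14/55; answer 14/55
Part II: B1 = 14/55; threaded value p + q = 69; d = -7; -3*(-7)^3 - 5*(-7)^2 - 1*(-7)^1 - 9 = (1029) + (-245) + (7) + (-9) = 782; answer 782
Part III: B2 = 782; r = 6; a(2) = 3*(37) - 1*(6) = 105; iterating: a(2)=105, a(3)=278, a(4)=729, a(5)=1909, a(6)=4998, a(7)=13085, a(8)=34257; answer 34257
Part IV: B3 = 34257; w = 6; total draws C(14,3) = 364; favorable C(6,3) = 20; P = 5/91; answer 5/91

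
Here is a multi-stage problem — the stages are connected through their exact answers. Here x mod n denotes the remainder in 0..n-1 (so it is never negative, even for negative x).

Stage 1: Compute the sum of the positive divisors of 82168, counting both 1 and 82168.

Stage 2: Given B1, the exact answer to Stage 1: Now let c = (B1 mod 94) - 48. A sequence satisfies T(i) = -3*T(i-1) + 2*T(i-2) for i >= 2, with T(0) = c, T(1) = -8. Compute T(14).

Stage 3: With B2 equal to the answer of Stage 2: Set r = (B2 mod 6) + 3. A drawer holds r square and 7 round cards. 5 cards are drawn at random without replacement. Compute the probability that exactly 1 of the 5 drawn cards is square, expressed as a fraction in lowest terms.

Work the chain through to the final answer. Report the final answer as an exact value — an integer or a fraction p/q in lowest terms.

35/286

Stage 1: 82168 = 2^3 * 10271; sigma = (1 + 2 + 4 + 8) * (1 + 10271) = 15 * 10272 = 154080; answer 154080
Stage 2: B1 = 154080; c = -34; T(2) = -3*(-8) + 2*(-34) = -44; iterating: T(2)=-44, T(3)=116, T(4)=-436, T(5)=1540, T(6)=-5492, T(7)=19556, T(8)=-69652, T(9)=248068, T(10)=-883508, T(11)=3146660, T(12)=-11206996, T(13)=39914308, T(14)=-142156916; answer -142156916
Stage 3: B2 = -142156916; r = 7; total draws C(14,5) = 2002; favorable C(7,1)*C(7,4) = 245; P = 35/286; answer 35/286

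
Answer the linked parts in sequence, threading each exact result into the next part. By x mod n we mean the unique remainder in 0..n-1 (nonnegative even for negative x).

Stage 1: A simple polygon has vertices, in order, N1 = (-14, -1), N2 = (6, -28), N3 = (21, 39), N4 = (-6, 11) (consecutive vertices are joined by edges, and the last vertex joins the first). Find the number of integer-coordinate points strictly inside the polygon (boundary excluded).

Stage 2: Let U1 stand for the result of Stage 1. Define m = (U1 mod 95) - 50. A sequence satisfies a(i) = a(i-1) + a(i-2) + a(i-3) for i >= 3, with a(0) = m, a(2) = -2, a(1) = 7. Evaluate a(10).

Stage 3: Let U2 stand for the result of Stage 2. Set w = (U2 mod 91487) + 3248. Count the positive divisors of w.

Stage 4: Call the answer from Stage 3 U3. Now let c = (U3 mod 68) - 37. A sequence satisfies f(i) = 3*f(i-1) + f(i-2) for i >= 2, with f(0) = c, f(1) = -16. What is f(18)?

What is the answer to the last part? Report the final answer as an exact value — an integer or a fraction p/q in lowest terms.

-15764658837

Stage 1: cross terms: (-14*-28 - 6*-1)=398, (6*39 - 21*-28)=822, (21*11 - -6*39)=465, (-6*-1 - -14*11)=160; twice the area = |1845| = 1845; area = 1845/2; boundary points = 1 + 1 + 1 + 4 = 7; strictly interior points = area - boundary/2 + 1 = 920; answer 920
Stage 2: U1 = 920; m = 15; a(3) = 1*(-2) + 1*(7) + 1*(15) = 20; iterating: a(3)=20, a(4)=25, a(5)=43, a(6)=88, a(7)=156, a(8)=287, a(9)=531, a(10)=974; answer 974
Stage 3: U2 = 974; w = 4222; 4222 = 2 * 2111; number of divisors = (1+1) * (1+1) = 4; answer 4
Stage 4: U3 = 4; c = -33; f(2) = 3*(-16) + 1*(-33) = -81; iterating: f(2)=-81, f(3)=-259, f(4)=-858, f(5)=-2833, f(6)=-9357, f(7)=-30904, f(8)=-102069, f(9)=-337111, f(10)=-1113402, f(11)=-3677317, f(12)=-12145353, f(13)=-40113376, f(14)=-132485481, f(15)=-437569819, f(16)=-1445194938, f(17)=-4773154633, f(18)=-15764658837; answer -15764658837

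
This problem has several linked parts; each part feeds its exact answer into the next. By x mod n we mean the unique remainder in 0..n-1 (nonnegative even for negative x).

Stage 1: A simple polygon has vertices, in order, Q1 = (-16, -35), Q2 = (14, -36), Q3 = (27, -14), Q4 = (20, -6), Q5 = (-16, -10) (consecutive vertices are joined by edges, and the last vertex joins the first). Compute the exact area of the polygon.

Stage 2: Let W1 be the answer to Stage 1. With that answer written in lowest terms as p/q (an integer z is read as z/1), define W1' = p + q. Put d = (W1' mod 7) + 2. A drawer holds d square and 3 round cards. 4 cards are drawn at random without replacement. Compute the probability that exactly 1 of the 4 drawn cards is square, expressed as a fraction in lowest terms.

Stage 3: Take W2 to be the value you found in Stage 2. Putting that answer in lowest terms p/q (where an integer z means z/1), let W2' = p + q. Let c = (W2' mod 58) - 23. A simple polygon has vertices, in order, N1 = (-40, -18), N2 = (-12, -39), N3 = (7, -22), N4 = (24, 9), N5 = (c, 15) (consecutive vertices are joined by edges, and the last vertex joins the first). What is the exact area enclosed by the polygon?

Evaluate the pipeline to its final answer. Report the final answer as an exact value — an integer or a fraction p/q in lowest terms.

Stage 1: cross terms: (-16*-36 - 14*-35)=1066, (14*-14 - 27*-36)=776, (27*-6 - 20*-14)=118, (20*-10 - -16*-6)=-296, (-16*-35 - -16*-10)=400; twice the area = |2064| = 2064; area = 1032; answer 1032
Stage 2: W1 = 1032; threaded value p + q = 1033; d = 6; total draws C(9,4) = 126; favorable C(6,1)*C(3,3) = 6; P = 1/21; answer 1/21
Stage 3: W2 = 1/21; threaded value p + q = 22; c = -1; cross terms: (-40*-39 - -12*-18)=1344, (-12*-22 - 7*-39)=537, (7*9 - 24*-22)=591, (24*15 - -1*9)=369, (-1*-18 - -40*15)=618; twice the area = |3459| = 3459; area = 3459/2; answer 3459/2

3459/2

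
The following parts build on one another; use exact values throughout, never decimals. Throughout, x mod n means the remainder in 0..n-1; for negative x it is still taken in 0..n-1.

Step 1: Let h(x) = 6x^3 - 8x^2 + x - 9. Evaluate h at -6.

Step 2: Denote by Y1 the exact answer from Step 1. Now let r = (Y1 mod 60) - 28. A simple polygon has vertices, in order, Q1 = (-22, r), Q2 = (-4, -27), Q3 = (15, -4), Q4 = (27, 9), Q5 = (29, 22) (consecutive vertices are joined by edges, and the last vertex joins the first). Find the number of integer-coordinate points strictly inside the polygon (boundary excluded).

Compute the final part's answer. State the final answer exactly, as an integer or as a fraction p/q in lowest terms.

920

Step 1: 6*(-6)^3 - 8*(-6)^2 + 1*(-6)^1 - 9 = (-1296) + (-288) + (-6) + (-9) = -1599; answer -1599
Step 2: Y1 = -1599; r = -7; cross terms: (-22*-27 - -4*-7)=566, (-4*-4 - 15*-27)=421, (15*9 - 27*-4)=243, (27*22 - 29*9)=333, (29*-7 - -22*22)=281; twice the area = |1844| = 1844; area = 922; boundary points = 2 + 1 + 1 + 1 + 1 = 6; strictly interior points = area - boundary/2 + 1 = 920; answer 920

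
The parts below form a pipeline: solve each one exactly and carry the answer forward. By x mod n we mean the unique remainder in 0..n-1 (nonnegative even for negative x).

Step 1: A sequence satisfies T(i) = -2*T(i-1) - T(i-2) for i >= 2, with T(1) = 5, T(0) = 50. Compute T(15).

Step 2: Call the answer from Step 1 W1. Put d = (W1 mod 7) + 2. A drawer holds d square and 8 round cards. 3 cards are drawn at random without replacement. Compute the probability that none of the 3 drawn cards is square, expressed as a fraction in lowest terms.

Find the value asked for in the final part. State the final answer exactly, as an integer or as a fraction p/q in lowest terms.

Step 1: T(2) = -2*(5) - 1*(50) = -60; iterating: T(2)=-60, T(3)=115, T(4)=-170, T(5)=225, T(6)=-280, T(7)=335, T(8)=-390, T(9)=445, T(10)=-500, T(11)=555, T(12)=-610, T(13)=665, T(14)=-720, T(15)=775; answer 775
Step 2: W1 = 775; d = 7; total draws C(15,3) = 455; favorable C(8,3) = 56; P = 8/65; answer 8/65

8/65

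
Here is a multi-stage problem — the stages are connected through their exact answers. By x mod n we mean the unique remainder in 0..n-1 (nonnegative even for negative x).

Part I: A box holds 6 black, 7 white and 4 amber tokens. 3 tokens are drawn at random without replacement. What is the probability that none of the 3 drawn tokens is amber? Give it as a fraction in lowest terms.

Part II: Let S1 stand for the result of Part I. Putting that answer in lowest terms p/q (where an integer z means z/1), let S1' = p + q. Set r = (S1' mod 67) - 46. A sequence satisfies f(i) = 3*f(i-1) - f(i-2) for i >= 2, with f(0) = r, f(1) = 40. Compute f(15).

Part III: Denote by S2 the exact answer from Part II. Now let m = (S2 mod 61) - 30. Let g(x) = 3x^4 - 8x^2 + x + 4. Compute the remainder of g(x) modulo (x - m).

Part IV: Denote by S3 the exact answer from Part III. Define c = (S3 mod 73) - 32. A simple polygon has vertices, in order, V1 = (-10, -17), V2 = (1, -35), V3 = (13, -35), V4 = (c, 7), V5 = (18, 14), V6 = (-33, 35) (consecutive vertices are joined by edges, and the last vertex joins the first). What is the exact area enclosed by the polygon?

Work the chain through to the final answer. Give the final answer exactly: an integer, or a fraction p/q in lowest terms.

2265/2

Part I: total draws C(17,3) = 680; favorable C(13,3) = 286; P = 143/340; answer 143/340
Part II: S1 = 143/340; threaded value p + q = 483; r = -32; f(2) = 3*(40) - 1*(-32) = 152; iterating: f(2)=152, f(3)=416, f(4)=1096, f(5)=2872, f(6)=7520, f(7)=19688, f(8)=51544, f(9)=134944, f(10)=353288, f(11)=924920, f(12)=2421472, f(13)=6339496, f(14)=16597016, f(15)=43451552; answer 43451552
Part III: S2 = 43451552; m = 2; remainder = value at the root: 3*(2)^4 - 8*(2)^2 + 1*(2)^1 + 4 = (48) + (-32) + (2) + (4) = 22; answer 22
Part IV: S3 = 22; c = -10; cross terms: (-10*-35 - 1*-17)=367, (1*-35 - 13*-35)=420, (13*7 - -10*-35)=-259, (-10*14 - 18*7)=-266, (18*35 - -33*14)=1092, (-33*-17 - -10*35)=911; twice the area = |2265| = 2265; area = 2265/2; answer 2265/2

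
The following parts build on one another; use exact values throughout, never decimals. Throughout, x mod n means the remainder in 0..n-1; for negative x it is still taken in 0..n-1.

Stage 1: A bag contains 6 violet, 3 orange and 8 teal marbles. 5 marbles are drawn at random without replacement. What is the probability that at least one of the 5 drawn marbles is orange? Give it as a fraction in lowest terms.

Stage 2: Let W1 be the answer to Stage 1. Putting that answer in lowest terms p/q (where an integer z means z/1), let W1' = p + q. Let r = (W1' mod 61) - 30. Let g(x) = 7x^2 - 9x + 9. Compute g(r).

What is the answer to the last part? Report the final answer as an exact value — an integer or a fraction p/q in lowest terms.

Stage 1: total draws C(17,5) = 6188; complement C(14,5) = 2002; favorable 6188 - 2002 = 4186; P = 23/34; answer 23/34
Stage 2: W1 = 23/34; threaded value p + q = 57; r = 27; 7*(27)^2 - 9*(27)^1 + 9 = (5103) + (-243) + (9) = 4869; answer 4869

4869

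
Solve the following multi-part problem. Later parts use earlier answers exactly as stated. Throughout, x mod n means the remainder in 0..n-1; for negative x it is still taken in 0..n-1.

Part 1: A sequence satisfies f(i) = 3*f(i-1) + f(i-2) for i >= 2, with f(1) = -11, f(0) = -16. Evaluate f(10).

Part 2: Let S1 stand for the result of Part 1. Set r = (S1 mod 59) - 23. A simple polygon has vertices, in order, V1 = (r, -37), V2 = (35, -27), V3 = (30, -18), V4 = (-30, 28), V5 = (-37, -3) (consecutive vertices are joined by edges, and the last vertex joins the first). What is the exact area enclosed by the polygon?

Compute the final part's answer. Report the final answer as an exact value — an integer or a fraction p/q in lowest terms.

Part 1: f(2) = 3*(-11) + 1*(-16) = -49; iterating: f(2)=-49, f(3)=-158, f(4)=-523, f(5)=-1727, f(6)=-5704, f(7)=-18839, f(8)=-62221, f(9)=-205502, f(10)=-678727; answer -678727
Part 2: S1 = -678727; r = -14; cross terms: (-14*-27 - 35*-37)=1673, (35*-18 - 30*-27)=180, (30*28 - -30*-18)=300, (-30*-3 - -37*28)=1126, (-37*-37 - -14*-3)=1327; twice the area = |4606| = 4606; area = 2303; answer 2303

2303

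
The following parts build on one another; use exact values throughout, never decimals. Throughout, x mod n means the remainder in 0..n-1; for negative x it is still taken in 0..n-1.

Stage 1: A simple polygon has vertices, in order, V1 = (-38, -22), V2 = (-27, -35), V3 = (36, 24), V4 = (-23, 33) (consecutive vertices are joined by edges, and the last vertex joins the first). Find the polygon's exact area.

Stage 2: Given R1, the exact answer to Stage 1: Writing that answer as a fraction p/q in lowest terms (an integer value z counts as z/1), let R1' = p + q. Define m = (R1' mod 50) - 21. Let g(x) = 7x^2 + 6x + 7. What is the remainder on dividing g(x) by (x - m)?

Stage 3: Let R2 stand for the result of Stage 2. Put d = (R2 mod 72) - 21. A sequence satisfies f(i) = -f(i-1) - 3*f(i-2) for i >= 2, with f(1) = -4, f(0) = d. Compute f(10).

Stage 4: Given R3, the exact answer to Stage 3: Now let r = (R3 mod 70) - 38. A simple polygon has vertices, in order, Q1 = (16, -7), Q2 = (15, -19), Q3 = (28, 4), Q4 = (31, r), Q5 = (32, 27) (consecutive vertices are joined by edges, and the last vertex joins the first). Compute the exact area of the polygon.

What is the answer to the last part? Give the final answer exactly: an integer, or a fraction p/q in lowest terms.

253

Stage 1: cross terms: (-38*-35 - -27*-22)=736, (-27*24 - 36*-35)=612, (36*33 - -23*24)=1740, (-23*-22 - -38*33)=1760; twice the area = |4848| = 4848; area = 2424; answer 2424
Stage 2: R1 = 2424; threaded value p + q = 2425; m = 4; remainder = value at the root: 7*(4)^2 + 6*(4)^1 + 7 = (112) + (24) + (7) = 143; answer 143
Stage 3: R2 = 143; d = 50; f(2) = -1*(-4) - 3*(50) = -146; iterating: f(2)=-146, f(3)=158, f(4)=280, f(5)=-754, f(6)=-86, f(7)=2348, f(8)=-2090, f(9)=-4954, f(10)=11224; answer 11224
Stage 4: R3 = 11224; r = -14; cross terms: (16*-19 - 15*-7)=-199, (15*4 - 28*-19)=592, (28*-14 - 31*4)=-516, (31*27 - 32*-14)=1285, (32*-7 - 16*27)=-656; twice the area = |506| = 506; area = 253; answer 253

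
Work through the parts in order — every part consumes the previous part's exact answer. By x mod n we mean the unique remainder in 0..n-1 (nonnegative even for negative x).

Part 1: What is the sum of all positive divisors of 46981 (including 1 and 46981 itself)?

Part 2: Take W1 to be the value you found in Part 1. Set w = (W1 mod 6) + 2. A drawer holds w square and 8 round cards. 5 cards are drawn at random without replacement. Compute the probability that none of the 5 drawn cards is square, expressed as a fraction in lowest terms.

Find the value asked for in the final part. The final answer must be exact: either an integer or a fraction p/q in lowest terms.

Part 1: 46981 = 11 * 4271; sigma = (1 + 11) * (1 + 4271) = 12 * 4272 = 51264; answer 51264
Part 2: W1 = 51264; w = 2; total draws C(10,5) = 252; favorable C(8,5) = 56; P = 2/9; answer 2/9

2/9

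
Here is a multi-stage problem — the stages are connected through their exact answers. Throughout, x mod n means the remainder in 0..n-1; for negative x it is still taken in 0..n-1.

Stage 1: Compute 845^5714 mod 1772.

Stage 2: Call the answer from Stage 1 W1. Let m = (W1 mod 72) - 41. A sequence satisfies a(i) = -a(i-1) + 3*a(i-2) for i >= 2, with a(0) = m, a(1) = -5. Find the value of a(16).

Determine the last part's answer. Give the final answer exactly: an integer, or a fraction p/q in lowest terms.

-36877

Stage 1: squarings mod 1772: 845^1=845, 845^2=1681, 845^4=1193, 845^8=333, 845^16=1025, 845^32=1601, 845^64=889, 845^128=9, 845^256=81, 845^512=1245, 845^1024=1297, 845^2048=581, 845^4096=881; 845^5714 = 845^2 * 845^16 * 845^64 * 845^512 * 845^1024 * 845^4096 = 829 (mod 1772); answer 829
Stage 2: W1 = 829; m = -4; a(2) = -1*(-5) + 3*(-4) = -7; iterating: a(2)=-7, a(3)=-8, a(4)=-13, a(5)=-11, a(6)=-28, a(7)=-5, a(8)=-79, a(9)=64, a(10)=-301, a(11)=493, a(12)=-1396, a(13)=2875, a(14)=-7063, a(15)=15688, a(16)=-36877; answer -36877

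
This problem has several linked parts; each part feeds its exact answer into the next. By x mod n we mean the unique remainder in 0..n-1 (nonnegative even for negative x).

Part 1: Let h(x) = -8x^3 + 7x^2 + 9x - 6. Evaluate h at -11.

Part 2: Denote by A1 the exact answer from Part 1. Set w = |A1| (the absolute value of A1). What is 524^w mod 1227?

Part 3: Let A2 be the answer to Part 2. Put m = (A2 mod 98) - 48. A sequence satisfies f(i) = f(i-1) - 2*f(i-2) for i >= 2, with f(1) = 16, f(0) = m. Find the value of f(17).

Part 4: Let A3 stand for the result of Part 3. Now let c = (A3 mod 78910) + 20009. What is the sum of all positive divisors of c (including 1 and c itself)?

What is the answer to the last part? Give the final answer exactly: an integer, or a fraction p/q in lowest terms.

Part 1: -8*(-11)^3 + 7*(-11)^2 + 9*(-11)^1 - 6 = (10648) + (847) + (-99) + (-6) = 11390; answer 11390
Part 2: A1 = 11390; w = 11390; squarings mod 1227: 524^1=524, 524^2=955, 524^4=364, 524^8=1207, 524^16=400, 524^32=490, 524^64=835, 524^128=289, 524^256=85, 524^512=1090, 524^1024=364, 524^2048=1207, 524^4096=400, 524^8192=490; 524^11390 = 524^2 * 524^4 * 524^8 * 524^16 * 524^32 * 524^64 * 524^1024 * 524^2048 * 524^8192 = 1174 (mod 1227); answer 1174
Part 3: A2 = 1174; m = 48; f(2) = 1*(16) - 2*(48) = -80; iterating: f(2)=-80, f(3)=-112, f(4)=48, f(5)=272, f(6)=176, f(7)=-368, f(8)=-720, f(9)=16, f(10)=1456, f(11)=1424, f(12)=-1488, f(13)=-4336, f(14)=-1360, f(15)=7312, f(16)=10032, f(17)=-4592; answer -4592
Part 4: A3 = -4592; c = 94327; 94327 is prime, so its only divisors are 1 and 94327; sigma = 1 + 94327 = 94328; answer 94328

94328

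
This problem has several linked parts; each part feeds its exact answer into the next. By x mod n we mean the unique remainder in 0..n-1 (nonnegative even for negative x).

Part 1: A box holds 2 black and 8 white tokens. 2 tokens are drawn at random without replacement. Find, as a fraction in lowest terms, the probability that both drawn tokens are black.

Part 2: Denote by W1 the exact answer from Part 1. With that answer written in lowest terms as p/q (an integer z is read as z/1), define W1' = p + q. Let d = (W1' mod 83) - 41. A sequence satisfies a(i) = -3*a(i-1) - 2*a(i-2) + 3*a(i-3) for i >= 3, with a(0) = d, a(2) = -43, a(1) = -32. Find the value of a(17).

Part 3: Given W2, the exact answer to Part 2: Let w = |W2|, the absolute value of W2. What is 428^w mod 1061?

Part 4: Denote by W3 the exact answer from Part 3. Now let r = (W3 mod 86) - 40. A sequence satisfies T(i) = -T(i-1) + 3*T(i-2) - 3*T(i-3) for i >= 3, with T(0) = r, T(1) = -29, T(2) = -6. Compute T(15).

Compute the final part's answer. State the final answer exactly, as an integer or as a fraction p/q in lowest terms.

Part 1: total draws C(10,2) = 45; favorable C(2,2) = 1; P = 1/45; answer 1/45
Part 2: W1 = 1/45; threaded value p + q = 46; d = 5; a(3) = -3*(-43) - 2*(-32) + 3*(5) = 208; iterating: a(3)=208, a(4)=-634, a(5)=1357, a(6)=-2179, a(7)=1921, a(8)=2666, a(9)=-18377, a(10)=55562, a(11)=-121934, a(12)=199547, a(13)=-188087, a(14)=-200635, a(15)=1576720, a(16)=-4893151, a(17)=10924108; answer 10924108
Part 3: W2 = 10924108; w = 10924108; squarings mod 1061: 428^1=428, 428^2=692, 428^4=353, 428^8=472, 428^16=1035, 428^32=676, 428^64=746, 428^128=552, 428^256=197, 428^512=613, 428^1024=175, 428^2048=917, 428^4096=577, 428^8192=836, 428^16384=758, 428^32768=563, 428^65536=791, 428^131072=752, 428^262144=1052, 428^524288=81, 428^1048576=195, 428^2097152=890, 428^4194304=594, 428^8388608=584; 428^10924108 = 428^4 * 428^8 * 428^64 * 428^4096 * 428^8192 * 428^32768 * 428^131072 * 428^262144 * 428^2097152 * 428^8388608 = 605 (mod 1061); answer 605
Part 4: W3 = 605; r = -37; T(3) = -1*(-6) + 3*(-29) - 3*(-37) = 30; iterating: T(3)=30, T(4)=39, T(5)=69, T(6)=-42, T(7)=132, T(8)=-465, T(9)=987, T(10)=-2778, T(11)=7134, T(12)=-18429, T(13)=48165, T(14)=-124854, T(15)=324636; answer 324636

324636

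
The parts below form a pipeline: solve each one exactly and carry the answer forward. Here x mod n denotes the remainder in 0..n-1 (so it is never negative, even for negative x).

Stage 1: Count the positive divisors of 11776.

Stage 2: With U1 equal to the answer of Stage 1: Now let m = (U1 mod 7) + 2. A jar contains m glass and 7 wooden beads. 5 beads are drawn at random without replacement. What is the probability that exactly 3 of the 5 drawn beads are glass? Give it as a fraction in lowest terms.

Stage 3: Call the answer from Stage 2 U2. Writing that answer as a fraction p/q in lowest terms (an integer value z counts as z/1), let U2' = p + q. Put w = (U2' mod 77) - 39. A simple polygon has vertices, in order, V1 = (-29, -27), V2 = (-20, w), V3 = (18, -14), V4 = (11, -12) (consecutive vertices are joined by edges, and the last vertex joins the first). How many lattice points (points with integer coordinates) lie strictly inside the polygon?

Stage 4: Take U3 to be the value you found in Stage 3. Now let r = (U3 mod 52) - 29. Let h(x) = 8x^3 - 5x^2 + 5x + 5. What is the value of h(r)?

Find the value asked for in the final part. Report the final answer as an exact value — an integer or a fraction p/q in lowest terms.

Stage 1: 11776 = 2^9 * 23; number of divisors = (9+1) * (1+1) = 20; answer 20
Stage 2: U1 = 20; m = 8; total draws C(15,5) = 3003; favorable C(8,3)*C(7,2) = 1176; P = 56/143; answer 56/143
Stage 3: U2 = 56/143; threaded value p + q = 199; w = 6; cross terms: (-29*6 - -20*-27)=-714, (-20*-14 - 18*6)=172, (18*-12 - 11*-14)=-62, (11*-27 - -29*-12)=-645; twice the area = |-1249| = 1249; area = 1249/2; boundary points = 3 + 2 + 1 + 5 = 11; strictly interior points = area - boundary/2 + 1 = 620; answer 620
Stage 4: U3 = 620; r = 19; 8*(19)^3 - 5*(19)^2 + 5*(19)^1 + 5 = (54872) + (-1805) + (95) + (5) = 53167; answer 53167

53167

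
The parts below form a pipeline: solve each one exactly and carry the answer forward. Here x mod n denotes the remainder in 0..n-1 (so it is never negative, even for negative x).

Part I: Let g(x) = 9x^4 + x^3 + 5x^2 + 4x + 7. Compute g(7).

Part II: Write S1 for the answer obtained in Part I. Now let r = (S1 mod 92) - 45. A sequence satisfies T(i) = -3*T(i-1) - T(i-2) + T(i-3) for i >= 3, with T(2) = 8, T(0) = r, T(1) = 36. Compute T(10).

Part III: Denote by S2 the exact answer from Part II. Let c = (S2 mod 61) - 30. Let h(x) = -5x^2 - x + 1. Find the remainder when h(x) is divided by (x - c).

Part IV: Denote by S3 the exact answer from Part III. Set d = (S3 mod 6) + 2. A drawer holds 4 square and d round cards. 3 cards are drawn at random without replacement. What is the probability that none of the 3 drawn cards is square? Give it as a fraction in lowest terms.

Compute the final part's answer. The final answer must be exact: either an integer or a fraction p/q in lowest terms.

Part I: 9*(7)^4 + 1*(7)^3 + 5*(7)^2 + 4*(7)^1 + 7 = (21609) + (343) + (245) + (28) + (7) = 22232; answer 22232
Part II: S1 = 22232; r = 15; T(3) = -3*(8) - 1*(36) + 1*(15) = -45; iterating: T(3)=-45, T(4)=163, T(5)=-436, T(6)=1100, T(7)=-2701, T(8)=6567, T(9)=-15900, T(10)=38432; answer 38432
Part III: S2 = 38432; c = -28; remainder = value at the root: -5*(-28)^2 - 1*(-28)^1 + 1 = (-3920) + (28) + (1) = -3891; answer -3891
Part IV: S3 = -3891; d = 5; total draws C(9,3) = 84; favorable C(5,3) = 10; P = 5/42; answer 5/42

5/42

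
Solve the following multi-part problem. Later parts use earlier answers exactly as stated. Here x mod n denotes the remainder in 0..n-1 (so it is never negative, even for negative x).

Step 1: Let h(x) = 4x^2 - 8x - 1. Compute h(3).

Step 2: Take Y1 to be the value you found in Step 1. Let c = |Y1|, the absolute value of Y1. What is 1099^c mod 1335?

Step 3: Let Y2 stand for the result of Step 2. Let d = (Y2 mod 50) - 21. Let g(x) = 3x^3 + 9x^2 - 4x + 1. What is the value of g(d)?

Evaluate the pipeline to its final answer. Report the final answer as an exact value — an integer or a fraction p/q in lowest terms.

8061

Step 1: 4*(3)^2 - 8*(3)^1 - 1 = (36) + (-24) + (-1) = 11; answer 11
Step 2: Y1 = 11; c = 11; squarings mod 1335: 1099^1=1099, 1099^2=961, 1099^4=1036, 1099^8=1291; 1099^11 = 1099^1 * 1099^2 * 1099^8 = 1234 (mod 1335); answer 1234
Step 3: Y2 = 1234; d = 13; 3*(13)^3 + 9*(13)^2 - 4*(13)^1 + 1 = (6591) + (1521) + (-52) + (1) = 8061; answer 8061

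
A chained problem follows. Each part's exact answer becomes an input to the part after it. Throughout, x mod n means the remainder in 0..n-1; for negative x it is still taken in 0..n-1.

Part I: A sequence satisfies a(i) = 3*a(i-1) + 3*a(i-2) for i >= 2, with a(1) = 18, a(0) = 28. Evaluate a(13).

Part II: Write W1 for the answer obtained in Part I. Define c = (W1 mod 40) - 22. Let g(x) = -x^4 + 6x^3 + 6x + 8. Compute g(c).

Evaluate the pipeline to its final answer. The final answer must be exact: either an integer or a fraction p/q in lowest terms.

-656

Part I: a(2) = 3*(18) + 3*(28) = 138; iterating: a(2)=138, a(3)=468, a(4)=1818, a(5)=6858, a(6)=26028, a(7)=98658, a(8)=374058, a(9)=1418148, a(10)=5376618, a(11)=20384298, a(12)=77282748, a(13)=293001138; answer 293001138
Part II: W1 = 293001138; c = -4; -1*(-4)^4 + 6*(-4)^3 + 6*(-4)^1 + 8 = (-256) + (-384) + (-24) + (8) = -656; answer -656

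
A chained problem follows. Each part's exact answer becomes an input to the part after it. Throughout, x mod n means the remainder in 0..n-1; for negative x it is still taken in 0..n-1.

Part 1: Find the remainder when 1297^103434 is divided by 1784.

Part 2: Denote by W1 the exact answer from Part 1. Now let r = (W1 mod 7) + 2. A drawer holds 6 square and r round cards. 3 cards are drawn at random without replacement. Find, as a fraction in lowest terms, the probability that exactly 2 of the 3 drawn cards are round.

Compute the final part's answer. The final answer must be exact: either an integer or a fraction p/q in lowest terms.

Part 1: squarings mod 1784: 1297^1=1297, 1297^2=1681, 1297^4=1689, 1297^8=105, 1297^16=321, 1297^32=1353, 1297^64=225, 1297^128=673, 1297^256=1577, 1297^512=33, 1297^1024=1089, 1297^2048=1345, 1297^4096=49, 1297^8192=617, 1297^16384=697, 1297^32768=561, 1297^65536=737; 1297^103434 = 1297^2 * 1297^8 * 1297^1024 * 1297^4096 * 1297^32768 * 1297^65536 = 257 (mod 1784); answer 257
Part 2: W1 = 257; r = 7; total draws C(13,3) = 286; favorable C(7,2)*C(6,1) = 126; P = 63/143; answer 63/143

63/143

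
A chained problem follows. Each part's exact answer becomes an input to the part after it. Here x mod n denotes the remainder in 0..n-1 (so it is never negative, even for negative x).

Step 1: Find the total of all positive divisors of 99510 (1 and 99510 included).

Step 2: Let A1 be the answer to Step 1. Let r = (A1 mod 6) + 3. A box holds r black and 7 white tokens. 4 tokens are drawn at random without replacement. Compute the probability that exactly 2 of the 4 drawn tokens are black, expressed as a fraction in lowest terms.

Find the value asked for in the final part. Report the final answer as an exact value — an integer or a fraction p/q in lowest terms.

Step 1: 99510 = 2 * 3 * 5 * 31 * 107; sigma = (1 + 2) * (1 + 3) * (1 + 5) * (1 + 31) * (1 + 107) = 3 * 4 * 6 * 32 * 108 = 248832; answer 248832
Step 2: A1 = 248832; r = 3; total draws C(10,4) = 210; favorable C(3,2)*C(7,2) = 63; P = 3/10; answer 3/10

3/10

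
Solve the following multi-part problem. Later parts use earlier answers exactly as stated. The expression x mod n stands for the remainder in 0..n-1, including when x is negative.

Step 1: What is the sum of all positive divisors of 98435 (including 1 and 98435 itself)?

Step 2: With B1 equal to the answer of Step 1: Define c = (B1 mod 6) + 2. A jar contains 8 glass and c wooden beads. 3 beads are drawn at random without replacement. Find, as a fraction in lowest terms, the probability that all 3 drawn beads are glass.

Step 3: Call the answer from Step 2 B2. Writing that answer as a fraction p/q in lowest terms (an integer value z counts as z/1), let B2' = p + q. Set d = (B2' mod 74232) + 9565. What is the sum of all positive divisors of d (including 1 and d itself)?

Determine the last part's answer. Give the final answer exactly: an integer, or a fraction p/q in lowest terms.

Step 1: 98435 = 5 * 19687; sigma = (1 + 5) * (1 + 19687) = 6 * 19688 = 118128; answer 118128
Step 2: B1 = 118128; c = 2; total draws C(10,3) = 120; favorable C(8,3) = 56; P = 7/15; answer 7/15
Step 3: B2 = 7/15; threaded value p + q = 22; d = 9587; 9587 is prime, so its only divisors are 1 and 9587; sigma = 1 + 9587 = 9588; answer 9588

9588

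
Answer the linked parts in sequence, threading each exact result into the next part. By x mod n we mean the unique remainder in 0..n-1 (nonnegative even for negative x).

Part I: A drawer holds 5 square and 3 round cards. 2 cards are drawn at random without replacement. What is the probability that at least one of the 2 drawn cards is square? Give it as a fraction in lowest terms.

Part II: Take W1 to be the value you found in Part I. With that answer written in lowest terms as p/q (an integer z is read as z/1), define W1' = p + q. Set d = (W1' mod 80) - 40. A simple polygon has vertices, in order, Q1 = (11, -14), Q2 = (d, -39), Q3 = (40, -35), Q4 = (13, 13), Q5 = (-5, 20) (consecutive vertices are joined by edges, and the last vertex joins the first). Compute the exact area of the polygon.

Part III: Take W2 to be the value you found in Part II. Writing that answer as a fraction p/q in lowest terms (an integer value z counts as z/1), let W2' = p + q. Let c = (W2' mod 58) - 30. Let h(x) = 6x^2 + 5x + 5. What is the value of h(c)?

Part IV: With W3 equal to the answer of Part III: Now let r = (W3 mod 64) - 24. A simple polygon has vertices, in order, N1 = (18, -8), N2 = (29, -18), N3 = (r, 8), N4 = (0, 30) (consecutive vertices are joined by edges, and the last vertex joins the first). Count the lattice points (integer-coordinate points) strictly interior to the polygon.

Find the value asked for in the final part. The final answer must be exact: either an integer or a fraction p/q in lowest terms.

Part I: total draws C(8,2) = 28; complement C(3,2) = 3; favorable 28 - 3 = 25; P = 25/28; answer 25/28
Part II: W1 = 25/28; threaded value p + q = 53; d = 13; cross terms: (11*-39 - 13*-14)=-247, (13*-35 - 40*-39)=1105, (40*13 - 13*-35)=975, (13*20 - -5*13)=325, (-5*-14 - 11*20)=-150; twice the area = |2008| = 2008; area = 1004; answer 1004
Part III: W2 = 1004; threaded value p + q = 1005; c = -11; 6*(-11)^2 + 5*(-11)^1 + 5 = (726) + (-55) + (5) = 676; answer 676
Part IV: W3 = 676; r = 12; cross terms: (18*-18 - 29*-8)=-92, (29*8 - 12*-18)=448, (12*30 - 0*8)=360, (0*-8 - 18*30)=-540; twice the area = |176| = 176; area = 88; boundary points = 1 + 1 + 2 + 2 = 6; strictly interior points = area - boundary/2 + 1 = 86; answer 86

86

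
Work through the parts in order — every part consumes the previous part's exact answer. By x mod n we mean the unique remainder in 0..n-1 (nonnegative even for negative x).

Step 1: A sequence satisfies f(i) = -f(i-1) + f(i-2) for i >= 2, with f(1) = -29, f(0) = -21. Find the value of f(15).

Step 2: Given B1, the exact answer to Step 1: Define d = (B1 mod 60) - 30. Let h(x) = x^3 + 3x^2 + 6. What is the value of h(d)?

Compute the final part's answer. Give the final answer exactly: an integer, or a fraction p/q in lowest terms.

Step 1: f(2) = -1*(-29) + 1*(-21) = 8; iterating: f(2)=8, f(3)=-37, f(4)=45, f(5)=-82, f(6)=127, f(7)=-209, f(8)=336, f(9)=-545, f(10)=881, f(11)=-1426, f(12)=2307, f(13)=-3733, f(14)=6040, f(15)=-9773; answer -9773
Step 2: B1 = -9773; d = -23; 1*(-23)^3 + 3*(-23)^2 + 6 = (-12167) + (1587) + (6) = -10574; answer -10574

-10574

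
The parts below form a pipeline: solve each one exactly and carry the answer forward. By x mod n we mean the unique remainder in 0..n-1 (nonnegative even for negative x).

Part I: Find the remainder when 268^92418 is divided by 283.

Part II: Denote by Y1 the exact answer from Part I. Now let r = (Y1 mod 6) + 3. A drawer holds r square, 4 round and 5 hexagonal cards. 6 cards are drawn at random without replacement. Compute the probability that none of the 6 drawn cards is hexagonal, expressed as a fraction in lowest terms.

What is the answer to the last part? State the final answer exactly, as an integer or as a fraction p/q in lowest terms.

Part I: squarings mod 283: 268^1=268, 268^2=225, 268^4=251, 268^8=175, 268^16=61, 268^32=42, 268^64=66, 268^128=111, 268^256=152, 268^512=181, 268^1024=216, 268^2048=244, 268^4096=106, 268^8192=199, 268^16384=264, 268^32768=78, 268^65536=141; 268^92418 = 268^2 * 268^256 * 268^2048 * 268^8192 * 268^16384 * 268^65536 = 61 (mod 283); answer 61
Part II: Y1 = 61; r = 4; total draws C(13,6) = 1716; favorable C(8,6) = 28; P = 7/429; answer 7/429

7/429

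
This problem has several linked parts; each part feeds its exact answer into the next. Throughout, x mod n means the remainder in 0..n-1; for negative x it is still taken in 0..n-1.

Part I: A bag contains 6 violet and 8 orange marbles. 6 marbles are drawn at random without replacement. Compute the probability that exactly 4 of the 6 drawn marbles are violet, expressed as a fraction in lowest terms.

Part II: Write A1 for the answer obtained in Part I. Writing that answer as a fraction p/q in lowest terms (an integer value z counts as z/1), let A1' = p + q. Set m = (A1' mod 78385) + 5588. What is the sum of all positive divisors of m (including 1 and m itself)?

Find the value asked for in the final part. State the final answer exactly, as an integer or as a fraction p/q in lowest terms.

8712

Part I: total draws C(14,6) = 3003; favorable C(6,4)*C(8,2) = 420; P = 20/143; answer 20/143
Part II: A1 = 20/143; threaded value p + q = 163; m = 5751; 5751 = 3^4 * 71; sigma = (1 + 3 + 9 + 27 + 81) * (1 + 71) = 121 * 72 = 8712; answer 8712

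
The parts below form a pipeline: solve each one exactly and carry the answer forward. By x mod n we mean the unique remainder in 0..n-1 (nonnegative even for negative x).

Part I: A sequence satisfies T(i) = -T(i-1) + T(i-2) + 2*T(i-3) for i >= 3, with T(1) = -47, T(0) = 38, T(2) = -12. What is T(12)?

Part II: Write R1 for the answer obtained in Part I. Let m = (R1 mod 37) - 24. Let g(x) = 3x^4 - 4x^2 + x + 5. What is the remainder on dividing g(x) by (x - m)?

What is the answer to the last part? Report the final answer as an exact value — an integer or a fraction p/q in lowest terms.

Part I: T(3) = -1*(-12) + 1*(-47) + 2*(38) = 41; iterating: T(3)=41, T(4)=-147, T(5)=164, T(6)=-229, T(7)=99, T(8)=0, T(9)=-359, T(10)=557, T(11)=-916, T(12)=755; answer 755
Part II: R1 = 755; m = -9; remainder = value at the root: 3*(-9)^4 - 4*(-9)^2 + 1*(-9)^1 + 5 = (19683) + (-324) + (-9) + (5) = 19355; answer 19355

19355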